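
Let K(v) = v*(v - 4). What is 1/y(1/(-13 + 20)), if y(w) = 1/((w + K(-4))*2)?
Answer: 450/7 ≈ 64.286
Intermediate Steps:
K(v) = v*(-4 + v)
y(w) = 1/(2*(32 + w)) (y(w) = 1/((w - 4*(-4 - 4))*2) = (1/2)/(w - 4*(-8)) = (1/2)/(w + 32) = (1/2)/(32 + w) = 1/(2*(32 + w)))
1/y(1/(-13 + 20)) = 1/(1/(2*(32 + 1/(-13 + 20)))) = 1/(1/(2*(32 + 1/7))) = 1/(1/(2*(225/7))) = 1/((1/2)*(7/225)) = 1/(7/450) = 450/7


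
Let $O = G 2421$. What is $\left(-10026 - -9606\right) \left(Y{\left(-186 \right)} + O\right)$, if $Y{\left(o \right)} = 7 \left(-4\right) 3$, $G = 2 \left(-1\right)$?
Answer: $2068920$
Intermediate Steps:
$G = -2$
$Y{\left(o \right)} = -84$ ($Y{\left(o \right)} = \left(-28\right) 3 = -84$)
$O = -4842$ ($O = \left(-2\right) 2421 = -4842$)
$\left(-10026 - -9606\right) \left(Y{\left(-186 \right)} + O\right) = \left(-10026 - -9606\right) \left(-84 - 4842\right) = \left(-10026 + 9606\right) \left(-4926\right) = \left(-420\right) \left(-4926\right) = 2068920$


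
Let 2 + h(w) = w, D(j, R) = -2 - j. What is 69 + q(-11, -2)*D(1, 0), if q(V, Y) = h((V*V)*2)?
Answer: -651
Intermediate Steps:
h(w) = -2 + w
q(V, Y) = -2 + 2*V**2 (q(V, Y) = -2 + (V*V)*2 = -2 + V**2*2 = -2 + 2*V**2)
69 + q(-11, -2)*D(1, 0) = 69 + (-2 + 2*(-11)**2)*(-2 - 1*1) = 69 + (-2 + 2*121)*(-2 - 1) = 69 + (-2 + 242)*(-3) = 69 + 240*(-3) = 69 - 720 = -651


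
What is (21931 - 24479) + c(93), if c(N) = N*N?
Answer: 6101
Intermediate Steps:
c(N) = N²
(21931 - 24479) + c(93) = (21931 - 24479) + 93² = -2548 + 8649 = 6101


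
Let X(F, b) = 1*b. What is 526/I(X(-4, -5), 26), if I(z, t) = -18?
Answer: -263/9 ≈ -29.222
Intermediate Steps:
X(F, b) = b
526/I(X(-4, -5), 26) = 526/(-18) = 526*(-1/18) = -263/9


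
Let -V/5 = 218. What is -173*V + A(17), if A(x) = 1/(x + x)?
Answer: 6411381/34 ≈ 1.8857e+5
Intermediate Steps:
A(x) = 1/(2*x)
V = -1090 (V = -5*218 = -1090)
-173*V + A(17) = -173*(-1090) + (1/2)/17 = 188570 + (1/2)*(1/17) = 188570 + 1/34 = 6411381/34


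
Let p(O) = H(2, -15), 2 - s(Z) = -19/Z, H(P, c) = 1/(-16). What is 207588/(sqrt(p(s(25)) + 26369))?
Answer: 830352*sqrt(421903)/421903 ≈ 1278.4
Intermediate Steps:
H(P, c) = -1/16
s(Z) = 2 + 19/Z (s(Z) = 2 - (-19)/Z = 2 + 19/Z)
p(O) = -1/16
207588/(sqrt(p(s(25)) + 26369)) = 207588/(sqrt(-1/16 + 26369)) = 207588/(sqrt(421903/16)) = 207588/((sqrt(421903)/4)) = 207588*(4*sqrt(421903)/421903) = 830352*sqrt(421903)/421903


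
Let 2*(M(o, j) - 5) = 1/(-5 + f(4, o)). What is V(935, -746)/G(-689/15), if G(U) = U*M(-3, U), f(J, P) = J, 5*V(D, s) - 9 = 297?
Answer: -204/689 ≈ -0.29608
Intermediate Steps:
V(D, s) = 306/5 (V(D, s) = 9/5 + (1/5)*297 = 9/5 + 297/5 = 306/5)
M(o, j) = 9/2 (M(o, j) = 5 + 1/(2*(-5 + 4)) = 5 + (1/2)/(-1) = 5 + (1/2)*(-1) = 5 - 1/2 = 9/2)
G(U) = 9*U/2 (G(U) = U*(9/2) = 9*U/2)
V(935, -746)/G(-689/15) = 306/(5*((9*(-689/15)/2))) = 306/(5*((9*(-689*1/15)/2))) = 306/(5*(((9/2)*(-689/15)))) = 306/(5*(-2067/10)) = (306/5)*(-10/2067) = -204/689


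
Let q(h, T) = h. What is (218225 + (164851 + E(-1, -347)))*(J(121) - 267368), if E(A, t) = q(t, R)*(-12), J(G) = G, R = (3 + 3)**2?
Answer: -103488728280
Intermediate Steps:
R = 36 (R = 6**2 = 36)
E(A, t) = -12*t (E(A, t) = t*(-12) = -12*t)
(218225 + (164851 + E(-1, -347)))*(J(121) - 267368) = (218225 + (164851 - 12*(-347)))*(121 - 267368) = (218225 + (164851 + 4164))*(-267247) = (218225 + 169015)*(-267247) = 387240*(-267247) = -103488728280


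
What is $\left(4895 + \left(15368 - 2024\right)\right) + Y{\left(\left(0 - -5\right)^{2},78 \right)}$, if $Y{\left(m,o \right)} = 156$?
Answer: $18395$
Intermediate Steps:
$\left(4895 + \left(15368 - 2024\right)\right) + Y{\left(\left(0 - -5\right)^{2},78 \right)} = \left(4895 + \left(15368 - 2024\right)\right) + 156 = \left(4895 + 13344\right) + 156 = 18239 + 156 = 18395$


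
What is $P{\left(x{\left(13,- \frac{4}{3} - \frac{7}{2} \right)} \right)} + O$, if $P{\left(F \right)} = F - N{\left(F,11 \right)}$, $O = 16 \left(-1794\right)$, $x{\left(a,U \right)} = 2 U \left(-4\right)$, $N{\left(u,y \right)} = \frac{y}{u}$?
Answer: $- \frac{9975635}{348} \approx -28666.0$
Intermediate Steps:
$x{\left(a,U \right)} = - 8 U$
$O = -28704$
$P{\left(F \right)} = F - \frac{11}{F}$
$P{\left(x{\left(13,- \frac{4}{3} - \frac{7}{2} \right)} \right)} + O = \left(- 8 \left(- \frac{4}{3} - \frac{7}{2}\right) - \frac{11}{\left(-8\right) \left(- \frac{4}{3} - \frac{7}{2}\right)}\right) - 28704 = \left(\left(-8\right) \left(- \frac{29}{6}\right) - \frac{11}{\left(-8\right) \left(- \frac{29}{6}\right)}\right) - 28704 = \left(\frac{116}{3} - \frac{11}{\frac{116}{3}}\right) - 28704 = \left(\frac{116}{3} - \frac{33}{116}\right) - 28704 = \frac{13357}{348} - 28704 = - \frac{9975635}{348}$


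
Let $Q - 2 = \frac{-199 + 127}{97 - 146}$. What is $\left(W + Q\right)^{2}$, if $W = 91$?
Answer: $\frac{21427641}{2401} \approx 8924.5$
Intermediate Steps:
$Q = \frac{170}{49}$ ($Q = 2 + \frac{-199 + 127}{97 - 146} = 2 - \frac{72}{-49} = 2 - - \frac{72}{49} = 2 + \frac{72}{49} = \frac{170}{49} \approx 3.4694$)
$\left(W + Q\right)^{2} = \left(91 + \frac{170}{49}\right)^{2} = \left(\frac{4629}{49}\right)^{2} = \frac{21427641}{2401}$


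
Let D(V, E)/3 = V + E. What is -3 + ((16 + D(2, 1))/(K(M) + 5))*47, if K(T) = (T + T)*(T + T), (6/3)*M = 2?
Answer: 1148/9 ≈ 127.56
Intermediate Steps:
D(V, E) = 3*E + 3*V (D(V, E) = 3*(V + E) = 3*(E + V) = 3*E + 3*V)
M = 1 (M = (½)*2 = 1)
K(T) = 4*T² (K(T) = (2*T)*(2*T) = 4*T²)
-3 + ((16 + D(2, 1))/(K(M) + 5))*47 = -3 + ((16 + (3*1 + 3*2))/(4*1² + 5))*47 = -3 + ((16 + (3 + 6))/(4*1 + 5))*47 = -3 + ((16 + 9)/(4 + 5))*47 = -3 + (25/9)*47 = -3 + 1175/9 = 1148/9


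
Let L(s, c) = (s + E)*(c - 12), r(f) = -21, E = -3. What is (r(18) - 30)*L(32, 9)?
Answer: 4437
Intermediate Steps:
L(s, c) = (-12 + c)*(-3 + s) (L(s, c) = (s - 3)*(c - 12) = (-3 + s)*(-12 + c) = (-12 + c)*(-3 + s))
(r(18) - 30)*L(32, 9) = (-21 - 30)*(36 - 12*32 - 3*9 + 9*32) = -51*(36 - 384 - 27 + 288) = -51*(-87) = 4437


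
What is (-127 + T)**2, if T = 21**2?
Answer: 98596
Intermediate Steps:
T = 441
(-127 + T)**2 = (-127 + 441)**2 = 314**2 = 98596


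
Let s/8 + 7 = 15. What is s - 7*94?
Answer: -594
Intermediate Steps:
s = 64 (s = -56 + 8*15 = -56 + 120 = 64)
s - 7*94 = 64 - 7*94 = 64 - 658 = -594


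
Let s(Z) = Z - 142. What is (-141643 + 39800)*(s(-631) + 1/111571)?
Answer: 8783386596026/111571 ≈ 7.8725e+7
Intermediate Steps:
s(Z) = -142 + Z
(-141643 + 39800)*(s(-631) + 1/111571) = (-141643 + 39800)*((-142 - 631) + 1/111571) = -101843*(-773 + 1/111571) = -101843*(-86244382/111571) = 8783386596026/111571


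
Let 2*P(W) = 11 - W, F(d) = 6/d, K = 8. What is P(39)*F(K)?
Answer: -21/2 ≈ -10.500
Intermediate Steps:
P(W) = 11/2 - W/2 (P(W) = (11 - W)/2 = 11/2 - W/2)
P(39)*F(K) = (11/2 - ½*39)*(6/8) = (11/2 - 39/2)*(6*(⅛)) = -14*¾ = -21/2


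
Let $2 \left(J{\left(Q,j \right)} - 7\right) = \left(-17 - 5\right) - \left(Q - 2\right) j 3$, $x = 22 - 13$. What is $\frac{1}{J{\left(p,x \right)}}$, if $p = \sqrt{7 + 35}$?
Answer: $- \frac{46}{14251} - \frac{27 \sqrt{42}}{14251} \approx -0.015506$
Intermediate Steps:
$x = 9$
$p = \sqrt{42} \approx 6.4807$
$J{\left(Q,j \right)} = -4 - \frac{3 j \left(-2 + Q\right)}{2}$ ($J{\left(Q,j \right)} = 7 + \frac{\left(-17 - 5\right) - \left(Q - 2\right) j 3}{2} = 7 + \frac{\left(-17 - 5\right) - \left(-2 + Q\right) 3 j}{2} = 7 + \frac{-22 - 3 j \left(-2 + Q\right)}{2} = 7 - \left(11 + \frac{3 j \left(-2 + Q\right)}{2}\right) = -4 - \frac{3 j \left(-2 + Q\right)}{2}$)
$\frac{1}{J{\left(p,x \right)}} = \frac{1}{-4 + 3 \cdot 9 - \frac{3}{2} \sqrt{42} \cdot 9} = \frac{1}{-4 + 27 - \frac{27 \sqrt{42}}{2}} = \frac{1}{23 - \frac{27 \sqrt{42}}{2}}$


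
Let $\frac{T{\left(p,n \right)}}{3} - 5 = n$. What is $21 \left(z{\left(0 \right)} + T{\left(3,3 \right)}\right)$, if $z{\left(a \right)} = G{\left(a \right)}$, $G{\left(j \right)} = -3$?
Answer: $441$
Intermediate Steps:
$T{\left(p,n \right)} = 15 + 3 n$
$z{\left(a \right)} = -3$
$21 \left(z{\left(0 \right)} + T{\left(3,3 \right)}\right) = 21 \left(-3 + \left(15 + 3 \cdot 3\right)\right) = 21 \left(-3 + \left(15 + 9\right)\right) = 21 \left(-3 + 24\right) = 21 \cdot 21 = 441$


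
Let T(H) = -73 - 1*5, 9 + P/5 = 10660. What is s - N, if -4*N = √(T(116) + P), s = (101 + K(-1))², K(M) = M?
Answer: 10000 + √53177/4 ≈ 10058.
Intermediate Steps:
P = 53255 (P = -45 + 5*10660 = -45 + 53300 = 53255)
T(H) = -78 (T(H) = -73 - 5 = -78)
s = 10000 (s = (101 - 1)² = 100² = 10000)
N = -√53177/4 (N = -√(-78 + 53255)/4 = -√53177/4 ≈ -57.650)
s - N = 10000 - (-1)*√53177/4 = 10000 + √53177/4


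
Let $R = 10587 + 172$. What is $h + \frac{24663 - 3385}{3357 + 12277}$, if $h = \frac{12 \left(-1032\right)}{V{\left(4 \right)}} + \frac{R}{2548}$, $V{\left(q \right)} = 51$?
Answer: $- \frac{11475677139}{48371596} \approx -237.24$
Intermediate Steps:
$R = 10759$
$h = - \frac{1476463}{6188}$ ($h = \frac{12 \left(-1032\right)}{51} + \frac{10759}{2548} = \left(-12384\right) \frac{1}{51} + 10759 \cdot \frac{1}{2548} = - \frac{4128}{17} + \frac{1537}{364} = - \frac{1476463}{6188} \approx -238.6$)
$h + \frac{24663 - 3385}{3357 + 12277} = - \frac{1476463}{6188} + \frac{24663 - 3385}{3357 + 12277} = - \frac{1476463}{6188} + \frac{21278}{15634} = - \frac{1476463}{6188} + 21278 \cdot \frac{1}{15634} = - \frac{1476463}{6188} + \frac{10639}{7817} = - \frac{11475677139}{48371596}$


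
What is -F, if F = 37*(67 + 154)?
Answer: -8177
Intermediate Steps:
F = 8177 (F = 37*221 = 8177)
-F = -1*8177 = -8177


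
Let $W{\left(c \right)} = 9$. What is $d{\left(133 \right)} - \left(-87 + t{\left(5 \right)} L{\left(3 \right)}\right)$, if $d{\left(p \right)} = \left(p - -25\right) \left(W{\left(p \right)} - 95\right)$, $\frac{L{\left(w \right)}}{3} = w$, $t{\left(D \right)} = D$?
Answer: $-13546$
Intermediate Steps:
$L{\left(w \right)} = 3 w$
$d{\left(p \right)} = -2150 - 86 p$ ($d{\left(p \right)} = \left(p - -25\right) \left(9 - 95\right) = \left(p + \left(-16 + 41\right)\right) \left(-86\right) = \left(p + 25\right) \left(-86\right) = \left(25 + p\right) \left(-86\right) = -2150 - 86 p$)
$d{\left(133 \right)} - \left(-87 + t{\left(5 \right)} L{\left(3 \right)}\right) = \left(-2150 - 11438\right) - \left(-87 + 5 \cdot 3 \cdot 3\right) = \left(-2150 - 11438\right) - \left(-87 + 5 \cdot 9\right) = -13588 - \left(-87 + 45\right) = -13588 - -42 = -13588 + 42 = -13546$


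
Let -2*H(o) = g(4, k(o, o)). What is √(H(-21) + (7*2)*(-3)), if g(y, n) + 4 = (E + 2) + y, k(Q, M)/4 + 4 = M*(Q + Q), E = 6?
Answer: I*√46 ≈ 6.7823*I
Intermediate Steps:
k(Q, M) = -16 + 8*M*Q (k(Q, M) = -16 + 4*(M*(Q + Q)) = -16 + 4*(M*(2*Q)) = -16 + 4*(2*M*Q) = -16 + 8*M*Q)
g(y, n) = 4 + y (g(y, n) = -4 + ((6 + 2) + y) = -4 + (8 + y) = 4 + y)
H(o) = -4 (H(o) = -(4 + 4)/2 = -½*8 = -4)
√(H(-21) + (7*2)*(-3)) = √(-4 + (7*2)*(-3)) = √(-4 + 14*(-3)) = √(-4 - 42) = √(-46) = I*√46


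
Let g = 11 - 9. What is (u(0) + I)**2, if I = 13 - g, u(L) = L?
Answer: 121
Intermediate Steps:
g = 2
I = 11 (I = 13 - 1*2 = 13 - 2 = 11)
(u(0) + I)**2 = (0 + 11)**2 = 11**2 = 121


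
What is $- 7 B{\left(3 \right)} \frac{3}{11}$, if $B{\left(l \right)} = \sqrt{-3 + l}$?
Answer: $0$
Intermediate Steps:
$- 7 B{\left(3 \right)} \frac{3}{11} = - 7 \sqrt{-3 + 3} \cdot \frac{3}{11} = - 7 \sqrt{0} \cdot 3 \cdot \frac{1}{11} = \left(-7\right) 0 \cdot \frac{3}{11} = 0 \cdot \frac{3}{11} = 0$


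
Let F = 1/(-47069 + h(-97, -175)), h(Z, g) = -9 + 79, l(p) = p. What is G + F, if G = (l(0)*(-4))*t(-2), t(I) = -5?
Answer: -1/46999 ≈ -2.1277e-5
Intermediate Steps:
G = 0 (G = (0*(-4))*(-5) = 0*(-5) = 0)
h(Z, g) = 70
F = -1/46999 (F = 1/(-47069 + 70) = 1/(-46999) = -1/46999 ≈ -2.1277e-5)
G + F = 0 - 1/46999 = -1/46999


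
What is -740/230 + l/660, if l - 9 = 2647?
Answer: 3062/3795 ≈ 0.80685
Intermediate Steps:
l = 2656 (l = 9 + 2647 = 2656)
-740/230 + l/660 = -740/230 + 2656/660 = -740*1/230 + 2656*(1/660) = -74/23 + 664/165 = 3062/3795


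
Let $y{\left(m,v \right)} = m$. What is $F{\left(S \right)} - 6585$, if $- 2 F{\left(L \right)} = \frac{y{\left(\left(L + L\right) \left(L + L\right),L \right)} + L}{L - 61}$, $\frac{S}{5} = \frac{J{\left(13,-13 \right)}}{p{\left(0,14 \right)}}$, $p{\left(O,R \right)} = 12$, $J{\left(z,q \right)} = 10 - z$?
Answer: $- \frac{1639655}{249} \approx -6585.0$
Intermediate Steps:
$S = - \frac{5}{4}$ ($S = 5 \frac{10 - 13}{12} = 5 \left(10 - 13\right) \frac{1}{12} = 5 \left(\left(-3\right) \frac{1}{12}\right) = 5 \left(- \frac{1}{4}\right) = - \frac{5}{4} \approx -1.25$)
$F{\left(L \right)} = - \frac{L + 4 L^{2}}{2 \left(-61 + L\right)}$ ($F{\left(L \right)} = - \frac{\left(\left(L + L\right) \left(L + L\right) + L\right) \frac{1}{L - 61}}{2} = - \frac{\left(2 L 2 L + L\right) \frac{1}{-61 + L}}{2} = - \frac{\left(4 L^{2} + L\right) \frac{1}{-61 + L}}{2} = - \frac{\left(L + 4 L^{2}\right) \frac{1}{-61 + L}}{2} = - \frac{\frac{1}{-61 + L} \left(L + 4 L^{2}\right)}{2} = - \frac{L + 4 L^{2}}{2 \left(-61 + L\right)}$)
$F{\left(S \right)} - 6585 = \frac{1}{2} \left(- \frac{5}{4}\right) \frac{1}{-61 - \frac{5}{4}} \left(-1 - -5\right) - 6585 = \frac{1}{2} \left(- \frac{5}{4}\right) \frac{1}{- \frac{249}{4}} \left(-1 + 5\right) - 6585 = \frac{1}{2} \left(- \frac{5}{4}\right) \left(- \frac{4}{249}\right) 4 - 6585 = \frac{10}{249} - 6585 = - \frac{1639655}{249}$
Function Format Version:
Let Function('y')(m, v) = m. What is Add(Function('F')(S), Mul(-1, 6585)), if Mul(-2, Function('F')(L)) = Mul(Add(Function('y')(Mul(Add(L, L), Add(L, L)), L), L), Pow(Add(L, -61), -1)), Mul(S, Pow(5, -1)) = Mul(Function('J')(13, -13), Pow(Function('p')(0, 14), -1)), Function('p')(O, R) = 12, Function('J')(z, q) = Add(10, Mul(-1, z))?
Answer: Rational(-1639655, 249) ≈ -6585.0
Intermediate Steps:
S = Rational(-5, 4) (S = Mul(5, Mul(Add(10, Mul(-1, 13)), Pow(12, -1))) = Mul(5, Mul(Add(10, -13), Rational(1, 12))) = Mul(5, Mul(-3, Rational(1, 12))) = Mul(5, Rational(-1, 4)) = Rational(-5, 4) ≈ -1.2500)
Function('F')(L) = Mul(Rational(-1, 2), Pow(Add(-61, L), -1), Add(L, Mul(4, Pow(L, 2)))) (Function('F')(L) = Mul(Rational(-1, 2), Mul(Add(Mul(Add(L, L), Add(L, L)), L), Pow(Add(L, -61), -1))) = Mul(Rational(-1, 2), Mul(Add(Mul(Mul(2, L), Mul(2, L)), L), Pow(Add(-61, L), -1))) = Mul(Rational(-1, 2), Mul(Add(Mul(4, Pow(L, 2)), L), Pow(Add(-61, L), -1))) = Mul(Rational(-1, 2), Mul(Add(L, Mul(4, Pow(L, 2))), Pow(Add(-61, L), -1))) = Mul(Rational(-1, 2), Mul(Pow(Add(-61, L), -1), Add(L, Mul(4, Pow(L, 2))))) = Mul(Rational(-1, 2), Pow(Add(-61, L), -1), Add(L, Mul(4, Pow(L, 2)))))
Add(Function('F')(S), Mul(-1, 6585)) = Add(Mul(Rational(1, 2), Rational(-5, 4), Pow(Add(-61, Rational(-5, 4)), -1), Add(-1, Mul(-4, Rational(-5, 4)))), Mul(-1, 6585)) = Add(Mul(Rational(1, 2), Rational(-5, 4), Pow(Rational(-249, 4), -1), Add(-1, 5)), -6585) = Add(Mul(Rational(1, 2), Rational(-5, 4), Rational(-4, 249), 4), -6585) = Add(Rational(10, 249), -6585) = Rational(-1639655, 249)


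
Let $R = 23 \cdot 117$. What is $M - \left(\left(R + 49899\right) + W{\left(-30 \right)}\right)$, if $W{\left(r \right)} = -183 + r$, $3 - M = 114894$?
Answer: $-167268$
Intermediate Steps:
$M = -114891$ ($M = 3 - 114894 = -114891$)
$R = 2691$
$M - \left(\left(R + 49899\right) + W{\left(-30 \right)}\right) = -114891 - \left(\left(2691 + 49899\right) - 213\right) = -114891 - \left(52590 - 213\right) = -114891 - 52377 = -167268$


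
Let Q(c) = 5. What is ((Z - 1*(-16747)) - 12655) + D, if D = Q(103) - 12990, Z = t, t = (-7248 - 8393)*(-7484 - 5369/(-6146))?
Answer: 102756455531/878 ≈ 1.1703e+8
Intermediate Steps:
t = 102764263585/878 (t = -15641*(-7484 - 5369*(-1/6146)) = -15641*(-7484 + 767/878) = -15641*(-6570185/878) = 102764263585/878 ≈ 1.1704e+8)
Z = 102764263585/878 ≈ 1.1704e+8
D = -12985 (D = 5 - 12990 = -12985)
((Z - 1*(-16747)) - 12655) + D = ((102764263585/878 - 1*(-16747)) - 12655) - 12985 = ((102764263585/878 + 16747) - 12655) - 12985 = (102778967451/878 - 12655) - 12985 = 102767856361/878 - 12985 = 102756455531/878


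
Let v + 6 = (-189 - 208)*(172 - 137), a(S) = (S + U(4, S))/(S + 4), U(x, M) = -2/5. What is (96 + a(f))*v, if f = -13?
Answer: -60983687/45 ≈ -1.3552e+6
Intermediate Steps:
U(x, M) = -2/5 (U(x, M) = -2*1/5 = -2/5)
a(S) = (-2/5 + S)/(4 + S) (a(S) = (S - 2/5)/(S + 4) = (-2/5 + S)/(4 + S))
v = -13901 (v = -6 + (-189 - 208)*(172 - 137) = -6 - 397*35 = -6 - 13895 = -13901)
(96 + a(f))*v = (96 + (-2/5 - 13)/(4 - 13))*(-13901) = (96 - 67/5/(-9))*(-13901) = (96 - 1/9*(-67/5))*(-13901) = (96 + 67/45)*(-13901) = (4387/45)*(-13901) = -60983687/45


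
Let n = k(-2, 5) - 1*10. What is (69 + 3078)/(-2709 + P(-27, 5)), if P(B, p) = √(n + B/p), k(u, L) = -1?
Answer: -42626115/36693487 - 3147*I*√410/36693487 ≈ -1.1617 - 0.0017366*I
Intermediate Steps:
n = -11 (n = -1 - 1*10 = -1 - 10 = -11)
P(B, p) = √(-11 + B/p)
(69 + 3078)/(-2709 + P(-27, 5)) = (69 + 3078)/(-2709 + √(-11 - 27/5)) = 3147/(-2709 + √(-11 - 27*⅕)) = 3147/(-2709 + √(-11 - 27/5)) = 3147/(-2709 + √(-82/5)) = 3147/(-2709 + I*√410/5)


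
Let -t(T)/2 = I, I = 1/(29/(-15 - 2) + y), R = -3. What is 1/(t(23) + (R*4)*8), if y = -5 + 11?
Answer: -73/7042 ≈ -0.010366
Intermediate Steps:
y = 6
I = 17/73 (I = 1/(29/(-15 - 2) + 6) = 1/(29/(-17) + 6) = 1/(29*(-1/17) + 6) = 1/(-29/17 + 6) = 1/(73/17) = 17/73 ≈ 0.23288)
t(T) = -34/73 (t(T) = -2*17/73 = -34/73)
1/(t(23) + (R*4)*8) = 1/(-34/73 - 3*4*8) = 1/(-34/73 - 12*8) = 1/(-34/73 - 96) = 1/(-7042/73) = -73/7042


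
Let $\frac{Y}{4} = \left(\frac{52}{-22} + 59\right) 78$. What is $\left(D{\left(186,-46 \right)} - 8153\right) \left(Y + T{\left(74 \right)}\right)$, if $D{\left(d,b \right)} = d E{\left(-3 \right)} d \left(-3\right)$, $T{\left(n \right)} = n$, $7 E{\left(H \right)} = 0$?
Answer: $- \frac{1591384070}{11} \approx -1.4467 \cdot 10^{8}$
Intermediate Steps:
$E{\left(H \right)} = 0$ ($E{\left(H \right)} = \frac{1}{7} \cdot 0 = 0$)
$Y = \frac{194376}{11}$ ($Y = 4 \left(\frac{52}{-22} + 59\right) 78 = 4 \left(52 \left(- \frac{1}{22}\right) + 59\right) 78 = 4 \left(- \frac{26}{11} + 59\right) 78 = 4 \cdot \frac{623}{11} \cdot 78 = 4 \cdot \frac{48594}{11} = \frac{194376}{11} \approx 17671.0$)
$D{\left(d,b \right)} = 0$ ($D{\left(d,b \right)} = d 0 d \left(-3\right) = 0 \left(- 3 d\right) = 0$)
$\left(D{\left(186,-46 \right)} - 8153\right) \left(Y + T{\left(74 \right)}\right) = \left(0 - 8153\right) \left(\frac{194376}{11} + 74\right) = \left(-8153\right) \frac{195190}{11} = - \frac{1591384070}{11}$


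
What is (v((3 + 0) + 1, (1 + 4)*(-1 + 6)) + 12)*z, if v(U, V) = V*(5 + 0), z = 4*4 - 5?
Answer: 1507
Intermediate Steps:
z = 11 (z = 16 - 5 = 11)
v(U, V) = 5*V (v(U, V) = V*5 = 5*V)
(v((3 + 0) + 1, (1 + 4)*(-1 + 6)) + 12)*z = (5*((1 + 4)*(-1 + 6)) + 12)*11 = (5*(5*5) + 12)*11 = (5*25 + 12)*11 = (125 + 12)*11 = 137*11 = 1507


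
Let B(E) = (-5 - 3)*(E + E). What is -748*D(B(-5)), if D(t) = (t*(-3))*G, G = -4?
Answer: -718080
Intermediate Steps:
B(E) = -16*E
D(t) = 12*t (D(t) = (t*(-3))*(-4) = -3*t*(-4) = 12*t)
-748*D(B(-5)) = -8976*(-16*(-5)) = -8976*80 = -748*960 = -718080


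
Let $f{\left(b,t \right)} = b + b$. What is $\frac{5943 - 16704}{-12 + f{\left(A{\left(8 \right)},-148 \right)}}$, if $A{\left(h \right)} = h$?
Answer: $- \frac{10761}{4} \approx -2690.3$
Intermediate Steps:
$f{\left(b,t \right)} = 2 b$
$\frac{5943 - 16704}{-12 + f{\left(A{\left(8 \right)},-148 \right)}} = \frac{5943 - 16704}{-12 + 2 \cdot 8} = - \frac{10761}{-12 + 16} = - \frac{10761}{4}$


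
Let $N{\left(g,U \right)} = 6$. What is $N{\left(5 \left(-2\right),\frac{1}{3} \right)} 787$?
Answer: $4722$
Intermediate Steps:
$N{\left(5 \left(-2\right),\frac{1}{3} \right)} 787 = 6 \cdot 787 = 4722$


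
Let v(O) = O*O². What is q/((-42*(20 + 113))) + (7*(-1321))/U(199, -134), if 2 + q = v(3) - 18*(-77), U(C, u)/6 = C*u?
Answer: -29016769/148956276 ≈ -0.19480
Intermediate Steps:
v(O) = O³
U(C, u) = 6*C*u (U(C, u) = 6*(C*u) = 6*C*u)
q = 1411 (q = -2 + (3³ - 18*(-77)) = -2 + (27 + 1386) = -2 + 1413 = 1411)
q/((-42*(20 + 113))) + (7*(-1321))/U(199, -134) = 1411/((-42*(20 + 113))) + (7*(-1321))/((6*199*(-134))) = 1411/((-42*133)) - 9247/(-159996) = 1411/(-5586) - 9247*(-1/159996) = 1411*(-1/5586) + 9247/159996 = -1411/5586 + 9247/159996 = -29016769/148956276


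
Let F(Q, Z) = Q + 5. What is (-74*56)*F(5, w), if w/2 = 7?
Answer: -41440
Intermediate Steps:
w = 14 (w = 2*7 = 14)
F(Q, Z) = 5 + Q
(-74*56)*F(5, w) = (-74*56)*(5 + 5) = -4144*10 = -41440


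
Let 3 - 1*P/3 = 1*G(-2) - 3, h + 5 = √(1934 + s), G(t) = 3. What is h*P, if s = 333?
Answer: -45 + 9*√2267 ≈ 383.52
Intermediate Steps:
h = -5 + √2267 (h = -5 + √(1934 + 333) = -5 + √2267 ≈ 42.613)
P = 9 (P = 9 - 3*(1*3 - 3) = 9 - 3*(3 - 3) = 9 - 3*0 = 9 + 0 = 9)
h*P = (-5 + √2267)*9 = -45 + 9*√2267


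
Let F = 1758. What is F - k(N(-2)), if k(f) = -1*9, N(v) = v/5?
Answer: 1767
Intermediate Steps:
N(v) = v/5 (N(v) = v*(⅕) = v/5)
k(f) = -9
F - k(N(-2)) = 1758 - 1*(-9) = 1758 + 9 = 1767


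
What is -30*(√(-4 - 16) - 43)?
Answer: 1290 - 60*I*√5 ≈ 1290.0 - 134.16*I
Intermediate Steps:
-30*(√(-4 - 16) - 43) = -30*(√(-20) - 43) = -30*(2*I*√5 - 43) = -30*(-43 + 2*I*√5) = 1290 - 60*I*√5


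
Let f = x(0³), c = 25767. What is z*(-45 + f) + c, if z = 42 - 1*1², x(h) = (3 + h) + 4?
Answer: 24209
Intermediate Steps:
x(h) = 7 + h
f = 7 (f = 7 + 0³ = 7 + 0 = 7)
z = 41 (z = 42 - 1*1 = 42 - 1 = 41)
z*(-45 + f) + c = 41*(-45 + 7) + 25767 = 41*(-38) + 25767 = -1558 + 25767 = 24209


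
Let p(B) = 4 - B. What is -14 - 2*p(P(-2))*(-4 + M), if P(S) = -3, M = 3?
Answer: 0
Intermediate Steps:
-14 - 2*p(P(-2))*(-4 + M) = -14 - 2*(4 - 1*(-3))*(-4 + 3) = -14 - 2*(4 + 3)*(-1) = -14 - 14*(-1) = -14 - 2*(-7) = -14 + 14 = 0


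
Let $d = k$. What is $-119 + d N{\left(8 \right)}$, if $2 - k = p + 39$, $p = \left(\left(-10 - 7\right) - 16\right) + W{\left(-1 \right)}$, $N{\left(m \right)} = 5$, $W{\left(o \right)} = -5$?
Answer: $-114$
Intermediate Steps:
$p = -38$ ($p = \left(\left(-10 - 7\right) - 16\right) - 5 = \left(-17 - 16\right) - 5 = -33 - 5 = -38$)
$k = 1$ ($k = 2 - \left(-38 + 39\right) = 2 - 1 = 1$)
$d = 1$
$-119 + d N{\left(8 \right)} = -119 + 1 \cdot 5 = -119 + 5 = -114$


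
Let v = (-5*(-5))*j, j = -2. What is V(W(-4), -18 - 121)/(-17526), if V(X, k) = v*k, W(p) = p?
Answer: -3475/8763 ≈ -0.39655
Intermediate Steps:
v = -50 (v = -5*(-5)*(-2) = 25*(-2) = -50)
V(X, k) = -50*k
V(W(-4), -18 - 121)/(-17526) = -50*(-18 - 121)/(-17526) = -50*(-139)*(-1/17526) = 6950*(-1/17526) = -3475/8763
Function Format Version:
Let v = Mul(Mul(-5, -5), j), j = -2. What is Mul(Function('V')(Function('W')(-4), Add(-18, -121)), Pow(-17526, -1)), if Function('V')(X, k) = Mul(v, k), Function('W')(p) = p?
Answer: Rational(-3475, 8763) ≈ -0.39655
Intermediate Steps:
v = -50 (v = Mul(Mul(-5, -5), -2) = Mul(25, -2) = -50)
Function('V')(X, k) = Mul(-50, k)
Mul(Function('V')(Function('W')(-4), Add(-18, -121)), Pow(-17526, -1)) = Mul(Mul(-50, Add(-18, -121)), Pow(-17526, -1)) = Mul(Mul(-50, -139), Rational(-1, 17526)) = Mul(6950, Rational(-1, 17526)) = Rational(-3475, 8763)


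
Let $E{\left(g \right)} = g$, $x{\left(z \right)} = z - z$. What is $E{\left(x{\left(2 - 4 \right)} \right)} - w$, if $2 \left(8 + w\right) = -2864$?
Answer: $1440$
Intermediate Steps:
$x{\left(z \right)} = 0$
$w = -1440$ ($w = -8 + \frac{1}{2} \left(-2864\right) = -8 - 1432 = -1440$)
$E{\left(x{\left(2 - 4 \right)} \right)} - w = 0 - -1440 = 0 + 1440 = 1440$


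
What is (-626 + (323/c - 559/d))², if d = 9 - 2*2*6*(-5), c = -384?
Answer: 58743701641/147456 ≈ 3.9838e+5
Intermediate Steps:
d = 129 (d = 9 - 24*(-5) = 9 - 2*(-60) = 9 + 120 = 129)
(-626 + (323/c - 559/d))² = (-626 + (323/(-384) - 559/129))² = (-626 + (323*(-1/384) - 559*1/129))² = (-626 + (-323/384 - 13/3))² = (-626 - 1987/384)² = (-242371/384)² = 58743701641/147456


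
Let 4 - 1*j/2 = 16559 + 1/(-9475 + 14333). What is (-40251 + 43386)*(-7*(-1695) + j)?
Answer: -161778872310/2429 ≈ -6.6603e+7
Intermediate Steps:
j = -80424191/2429 (j = 8 - 2*(16559 + 1/(-9475 + 14333)) = 8 - 2*(16559 + 1/4858) = 8 - 2*80443623/4858 = 8 - 80443623/2429 = -80424191/2429 ≈ -33110.)
(-40251 + 43386)*(-7*(-1695) + j) = (-40251 + 43386)*(-7*(-1695) - 80424191/2429) = 3135*(11865 - 80424191/2429) = 3135*(-51604106/2429) = -161778872310/2429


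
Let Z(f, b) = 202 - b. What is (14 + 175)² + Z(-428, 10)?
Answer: 35913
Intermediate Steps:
(14 + 175)² + Z(-428, 10) = (14 + 175)² + (202 - 1*10) = 189² + (202 - 10) = 35721 + 192 = 35913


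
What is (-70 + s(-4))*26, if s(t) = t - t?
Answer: -1820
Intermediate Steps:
s(t) = 0
(-70 + s(-4))*26 = (-70 + 0)*26 = -70*26 = -1820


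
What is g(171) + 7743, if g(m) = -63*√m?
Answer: 7743 - 189*√19 ≈ 6919.2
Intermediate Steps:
g(171) + 7743 = -189*√19 + 7743 = 7743 - 189*√19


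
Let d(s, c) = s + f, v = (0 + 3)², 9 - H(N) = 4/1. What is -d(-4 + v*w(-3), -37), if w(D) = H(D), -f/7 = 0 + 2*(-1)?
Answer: -55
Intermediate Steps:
f = 14 (f = -7*(0 + 2*(-1)) = -7*(0 - 2) = -7*(-2) = 14)
H(N) = 5 (H(N) = 9 - 4/1 = 9 - 4 = 5)
w(D) = 5
v = 9 (v = 3² = 9)
d(s, c) = 14 + s (d(s, c) = s + 14 = 14 + s)
-d(-4 + v*w(-3), -37) = -(14 + (-4 + 9*5)) = -(14 + (-4 + 45)) = -(14 + 41) = -1*55 = -55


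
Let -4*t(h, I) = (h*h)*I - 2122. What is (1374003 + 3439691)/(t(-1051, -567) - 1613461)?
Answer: 19254776/619857045 ≈ 0.031063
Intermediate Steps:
t(h, I) = 1061/2 - I*h²/4 (t(h, I) = -((h*h)*I - 2122)/4 = -(h²*I - 2122)/4 = -(I*h² - 2122)/4 = -(-2122 + I*h²)/4 = 1061/2 - I*h²/4)
(1374003 + 3439691)/(t(-1051, -567) - 1613461) = (1374003 + 3439691)/((1061/2 - ¼*(-567)*(-1051)²) - 1613461) = 4813694/((1061/2 - ¼*(-567)*1104601) - 1613461) = 4813694/((1061/2 + 626308767/4) - 1613461) = 4813694/(626310889/4 - 1613461) = 4813694/(619857045/4) = 4813694*(4/619857045) = 19254776/619857045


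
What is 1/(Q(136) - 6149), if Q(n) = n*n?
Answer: 1/12347 ≈ 8.0991e-5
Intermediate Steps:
Q(n) = n²
1/(Q(136) - 6149) = 1/(136² - 6149) = 1/(18496 - 6149) = 1/12347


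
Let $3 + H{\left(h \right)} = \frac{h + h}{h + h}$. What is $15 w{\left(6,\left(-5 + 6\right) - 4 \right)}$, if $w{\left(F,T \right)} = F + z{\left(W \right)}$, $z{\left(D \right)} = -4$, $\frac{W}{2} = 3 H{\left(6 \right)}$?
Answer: $30$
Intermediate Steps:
$H{\left(h \right)} = -2$ ($H{\left(h \right)} = -3 + \frac{h + h}{h + h} = -3 + \frac{2 h}{2 h} = -3 + 2 h \frac{1}{2 h} = -3 + 1 = -2$)
$W = -12$ ($W = 2 \cdot 3 \left(-2\right) = 2 \left(-6\right) = -12$)
$w{\left(F,T \right)} = -4 + F$ ($w{\left(F,T \right)} = F - 4 = -4 + F$)
$15 w{\left(6,\left(-5 + 6\right) - 4 \right)} = 15 \left(-4 + 6\right) = 15 \cdot 2 = 30$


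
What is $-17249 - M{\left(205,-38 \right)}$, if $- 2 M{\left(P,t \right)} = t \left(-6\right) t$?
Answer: $-21581$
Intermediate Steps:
$M{\left(P,t \right)} = 3 t^{2}$ ($M{\left(P,t \right)} = - \frac{t \left(-6\right) t}{2} = - \frac{- 6 t t}{2} = - \frac{\left(-6\right) t^{2}}{2} = 3 t^{2}$)
$-17249 - M{\left(205,-38 \right)} = -17249 - 3 \left(-38\right)^{2} = -17249 - 3 \cdot 1444 = -17249 - 4332 = -21581$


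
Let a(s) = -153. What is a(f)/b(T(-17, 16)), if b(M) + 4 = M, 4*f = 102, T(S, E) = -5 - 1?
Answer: 153/10 ≈ 15.300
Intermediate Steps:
T(S, E) = -6
f = 51/2 (f = (¼)*102 = 51/2 ≈ 25.500)
b(M) = -4 + M
a(f)/b(T(-17, 16)) = -153/(-4 - 6) = -153/(-10) = -153*(-⅒) = 153/10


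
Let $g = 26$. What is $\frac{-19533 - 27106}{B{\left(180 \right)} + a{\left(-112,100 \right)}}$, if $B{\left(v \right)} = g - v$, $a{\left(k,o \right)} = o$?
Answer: $\frac{46639}{54} \approx 863.69$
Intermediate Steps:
$B{\left(v \right)} = 26 - v$
$\frac{-19533 - 27106}{B{\left(180 \right)} + a{\left(-112,100 \right)}} = \frac{-19533 - 27106}{\left(26 - 180\right) + 100} = - \frac{46639}{\left(26 - 180\right) + 100} = - \frac{46639}{-154 + 100} = - \frac{46639}{-54} = \left(-46639\right) \left(- \frac{1}{54}\right) = \frac{46639}{54}$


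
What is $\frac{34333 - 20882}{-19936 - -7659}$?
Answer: $- \frac{13451}{12277} \approx -1.0956$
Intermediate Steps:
$\frac{34333 - 20882}{-19936 - -7659} = \frac{13451}{-19936 + 7659} = \frac{13451}{-12277} = 13451 \left(- \frac{1}{12277}\right) = - \frac{13451}{12277}$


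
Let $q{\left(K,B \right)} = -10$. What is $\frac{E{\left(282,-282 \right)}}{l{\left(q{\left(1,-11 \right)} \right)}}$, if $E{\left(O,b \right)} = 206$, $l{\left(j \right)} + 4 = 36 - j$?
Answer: $\frac{103}{21} \approx 4.9048$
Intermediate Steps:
$l{\left(j \right)} = 32 - j$ ($l{\left(j \right)} = -4 - \left(-36 + j\right) = 32 - j$)
$\frac{E{\left(282,-282 \right)}}{l{\left(q{\left(1,-11 \right)} \right)}} = \frac{206}{32 - -10} = \frac{206}{32 + 10} = \frac{206}{42} = 206 \cdot \frac{1}{42} = \frac{103}{21}$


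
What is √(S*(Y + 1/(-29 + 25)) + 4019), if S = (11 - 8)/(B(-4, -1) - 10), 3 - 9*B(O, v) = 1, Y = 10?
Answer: √31099970/88 ≈ 63.372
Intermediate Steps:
B(O, v) = 2/9 (B(O, v) = ⅓ - ⅑*1 = ⅓ - ⅑ = 2/9)
S = -27/88 (S = (11 - 8)/(2/9 - 10) = 3/(-88/9) = 3*(-9/88) = -27/88 ≈ -0.30682)
√(S*(Y + 1/(-29 + 25)) + 4019) = √(-27*(10 + 1/(-29 + 25))/88 + 4019) = √(-27*(10 + 1/(-4))/88 + 4019) = √(-27*(10 - ¼)/88 + 4019) = √(-27/88*39/4 + 4019) = √(-1053/352 + 4019) = √(1413635/352) = √31099970/88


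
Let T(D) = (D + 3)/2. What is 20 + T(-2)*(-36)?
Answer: 2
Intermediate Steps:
T(D) = 3/2 + D/2 (T(D) = (3 + D)*(½) = 3/2 + D/2)
20 + T(-2)*(-36) = 20 + (3/2 + (½)*(-2))*(-36) = 20 + (3/2 - 1)*(-36) = 20 + (½)*(-36) = 20 - 18 = 2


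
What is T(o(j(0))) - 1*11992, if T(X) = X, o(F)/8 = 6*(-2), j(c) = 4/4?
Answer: -12088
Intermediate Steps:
j(c) = 1 (j(c) = 4*(¼) = 1)
o(F) = -96 (o(F) = 8*(6*(-2)) = 8*(-12) = -96)
T(o(j(0))) - 1*11992 = -96 - 1*11992 = -96 - 11992 = -12088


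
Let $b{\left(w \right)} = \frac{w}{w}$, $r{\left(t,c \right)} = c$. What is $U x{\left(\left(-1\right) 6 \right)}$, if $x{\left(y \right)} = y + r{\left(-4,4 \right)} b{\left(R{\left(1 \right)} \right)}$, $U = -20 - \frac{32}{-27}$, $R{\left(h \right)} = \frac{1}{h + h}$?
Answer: $\frac{1016}{27} \approx 37.63$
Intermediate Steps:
$R{\left(h \right)} = \frac{1}{2 h}$
$b{\left(w \right)} = 1$
$U = - \frac{508}{27}$ ($U = -20 - - \frac{32}{27} = -20 + \frac{32}{27} = - \frac{508}{27} \approx -18.815$)
$x{\left(y \right)} = 4 + y$ ($x{\left(y \right)} = y + 4 \cdot 1 = y + 4 = 4 + y$)
$U x{\left(\left(-1\right) 6 \right)} = - \frac{508 \left(4 - 6\right)}{27} = \left(- \frac{508}{27}\right) \left(-2\right) = \frac{1016}{27}$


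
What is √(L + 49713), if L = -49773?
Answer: 2*I*√15 ≈ 7.746*I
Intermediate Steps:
√(L + 49713) = √(-49773 + 49713) = √(-60) = 2*I*√15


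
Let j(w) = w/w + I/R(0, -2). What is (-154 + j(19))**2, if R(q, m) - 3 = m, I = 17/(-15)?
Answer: 5345344/225 ≈ 23757.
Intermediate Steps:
I = -17/15 (I = 17*(-1/15) = -17/15 ≈ -1.1333)
R(q, m) = 3 + m
j(w) = -2/15 (j(w) = w/w - 17/(15*(3 - 2)) = 1 - 17/15/1 = 1 - 17/15*1 = 1 - 17/15 = -2/15)
(-154 + j(19))**2 = (-154 - 2/15)**2 = (-2312/15)**2 = 5345344/225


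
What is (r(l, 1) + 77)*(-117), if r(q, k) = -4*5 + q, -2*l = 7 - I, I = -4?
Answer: -12051/2 ≈ -6025.5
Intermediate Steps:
l = -11/2 (l = -(7 - 1*(-4))/2 = -(7 + 4)/2 = -½*11 = -11/2 ≈ -5.5000)
r(q, k) = -20 + q
(r(l, 1) + 77)*(-117) = ((-20 - 11/2) + 77)*(-117) = (-51/2 + 77)*(-117) = (103/2)*(-117) = -12051/2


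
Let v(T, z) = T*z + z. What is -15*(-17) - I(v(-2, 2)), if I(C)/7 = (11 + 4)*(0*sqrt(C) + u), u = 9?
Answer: -690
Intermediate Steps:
v(T, z) = z + T*z
I(C) = 945 (I(C) = 7*((11 + 4)*(0*sqrt(C) + 9)) = 7*(15*(0 + 9)) = 7*(15*9) = 7*135 = 945)
-15*(-17) - I(v(-2, 2)) = -15*(-17) - 1*945 = 255 - 945 = -690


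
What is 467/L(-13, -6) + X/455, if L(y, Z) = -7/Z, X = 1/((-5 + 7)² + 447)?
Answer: 82140631/205205 ≈ 400.29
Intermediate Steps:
X = 1/451 (X = 1/(2² + 447) = 1/(4 + 447) = 1/451 ≈ 0.0022173)
467/L(-13, -6) + X/455 = 467/((-7/(-6))) + (1/451)/455 = 467/((-7*(-⅙))) + (1/451)*(1/455) = 467/(7/6) + 1/205205 = 467*(6/7) + 1/205205 = 2802/7 + 1/205205 = 82140631/205205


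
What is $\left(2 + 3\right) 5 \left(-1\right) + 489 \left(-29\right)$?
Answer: $-14206$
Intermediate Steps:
$\left(2 + 3\right) 5 \left(-1\right) + 489 \left(-29\right) = 5 \cdot 5 \left(-1\right) - 14181 = 25 \left(-1\right) - 14181 = -25 - 14181 = -14206$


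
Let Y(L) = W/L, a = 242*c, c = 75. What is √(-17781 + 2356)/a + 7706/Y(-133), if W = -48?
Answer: 512449/24 + I*√617/3630 ≈ 21352.0 + 0.0068428*I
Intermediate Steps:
a = 18150 (a = 242*75 = 18150)
Y(L) = -48/L
√(-17781 + 2356)/a + 7706/Y(-133) = √(-17781 + 2356)/18150 + 7706/((-48/(-133))) = √(-15425)*(1/18150) + 7706/((-48*(-1/133))) = (5*I*√617)*(1/18150) + 7706/(48/133) = I*√617/3630 + 7706*(133/48) = I*√617/3630 + 512449/24 = 512449/24 + I*√617/3630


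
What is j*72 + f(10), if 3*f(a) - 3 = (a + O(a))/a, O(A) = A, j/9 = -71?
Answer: -138019/3 ≈ -46006.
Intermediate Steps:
j = -639 (j = 9*(-71) = -639)
f(a) = 5/3 (f(a) = 1 + ((a + a)/a)/3 = 1 + ((2*a)/a)/3 = 1 + (⅓)*2 = 1 + ⅔ = 5/3)
j*72 + f(10) = -639*72 + 5/3 = -46008 + 5/3 = -138019/3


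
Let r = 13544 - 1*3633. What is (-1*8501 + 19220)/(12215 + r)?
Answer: 10719/22126 ≈ 0.48445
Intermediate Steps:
r = 9911 (r = 13544 - 3633 = 9911)
(-1*8501 + 19220)/(12215 + r) = (-1*8501 + 19220)/(12215 + 9911) = (-8501 + 19220)/22126 = 10719*(1/22126) = 10719/22126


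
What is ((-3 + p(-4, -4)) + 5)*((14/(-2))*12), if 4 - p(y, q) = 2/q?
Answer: -546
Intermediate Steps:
p(y, q) = 4 - 2/q
((-3 + p(-4, -4)) + 5)*((14/(-2))*12) = ((-3 + (4 - 2/(-4))) + 5)*((14/(-2))*12) = ((-3 + (4 - 2*(-¼))) + 5)*((14*(-½))*12) = ((-3 + (4 + ½)) + 5)*(-7*12) = ((-3 + 9/2) + 5)*(-84) = (3/2 + 5)*(-84) = (13/2)*(-84) = -546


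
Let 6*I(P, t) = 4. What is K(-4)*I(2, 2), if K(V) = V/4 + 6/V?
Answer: -5/3 ≈ -1.6667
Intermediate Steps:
K(V) = 6/V + V/4 (K(V) = V*(1/4) + 6/V = V/4 + 6/V = 6/V + V/4)
I(P, t) = 2/3 (I(P, t) = (1/6)*4 = 2/3)
K(-4)*I(2, 2) = (6/(-4) + (1/4)*(-4))*(2/3) = (6*(-1/4) - 1)*(2/3) = (-3/2 - 1)*(2/3) = -5/2*2/3 = -5/3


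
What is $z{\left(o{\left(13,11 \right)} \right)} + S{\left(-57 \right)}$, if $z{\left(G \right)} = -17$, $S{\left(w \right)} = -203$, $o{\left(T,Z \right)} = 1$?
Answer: $-220$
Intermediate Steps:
$z{\left(o{\left(13,11 \right)} \right)} + S{\left(-57 \right)} = -17 - 203 = -220$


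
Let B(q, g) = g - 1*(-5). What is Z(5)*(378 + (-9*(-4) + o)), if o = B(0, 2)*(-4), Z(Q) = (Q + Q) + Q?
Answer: 5790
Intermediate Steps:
B(q, g) = 5 + g (B(q, g) = g + 5 = 5 + g)
Z(Q) = 3*Q (Z(Q) = 2*Q + Q = 3*Q)
o = -28 (o = (5 + 2)*(-4) = 7*(-4) = -28)
Z(5)*(378 + (-9*(-4) + o)) = (3*5)*(378 + (-9*(-4) - 28)) = 15*(378 + (36 - 28)) = 15*(378 + 8) = 15*386 = 5790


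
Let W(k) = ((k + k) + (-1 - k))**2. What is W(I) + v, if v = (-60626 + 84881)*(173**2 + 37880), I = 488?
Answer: 1644944464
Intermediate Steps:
v = 1644707295 (v = 24255*(29929 + 37880) = 24255*67809 = 1644707295)
W(k) = (-1 + k)**2 (W(k) = (2*k + (-1 - k))**2 = (-1 + k)**2)
W(I) + v = (-1 + 488)**2 + 1644707295 = 487**2 + 1644707295 = 237169 + 1644707295 = 1644944464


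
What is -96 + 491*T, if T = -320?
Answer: -157216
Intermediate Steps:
-96 + 491*T = -96 + 491*(-320) = -96 - 157120 = -157216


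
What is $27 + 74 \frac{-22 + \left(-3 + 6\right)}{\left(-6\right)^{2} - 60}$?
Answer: $\frac{1027}{12} \approx 85.583$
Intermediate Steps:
$27 + 74 \frac{-22 + \left(-3 + 6\right)}{\left(-6\right)^{2} - 60} = 27 + 74 \frac{-22 + 3}{36 - 60} = 27 + 74 \left(- \frac{19}{-24}\right) = 27 + 74 \left(\left(-19\right) \left(- \frac{1}{24}\right)\right) = 27 + 74 \cdot \frac{19}{24} = 27 + \frac{703}{12} = \frac{1027}{12}$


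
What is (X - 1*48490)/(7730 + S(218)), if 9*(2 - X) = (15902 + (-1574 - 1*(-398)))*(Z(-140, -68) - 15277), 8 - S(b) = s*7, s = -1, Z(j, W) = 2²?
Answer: 24941534/7745 ≈ 3220.3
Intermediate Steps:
Z(j, W) = 4
S(b) = 15 (S(b) = 8 - (-1)*7 = 8 - 1*(-7) = 8 + 7 = 15)
X = 24990024 (X = 2 - (15902 + (-1574 - 1*(-398)))*(4 - 15277)/9 = 2 - (15902 + (-1574 + 398))*(-15273)/9 = 2 - (15902 - 1176)*(-15273)/9 = 2 - 14726*(-15273)/9 = 2 - ⅑*(-224910198) = 2 + 24990022 = 24990024)
(X - 1*48490)/(7730 + S(218)) = (24990024 - 1*48490)/(7730 + 15) = (24990024 - 48490)/7745 = 24941534*(1/7745) = 24941534/7745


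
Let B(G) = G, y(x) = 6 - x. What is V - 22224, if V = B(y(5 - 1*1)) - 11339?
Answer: -33561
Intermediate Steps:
V = -11337 (V = (6 - (5 - 1*1)) - 11339 = (6 - (5 - 1)) - 11339 = (6 - 1*4) - 11339 = (6 - 4) - 11339 = 2 - 11339 = -11337)
V - 22224 = -11337 - 22224 = -33561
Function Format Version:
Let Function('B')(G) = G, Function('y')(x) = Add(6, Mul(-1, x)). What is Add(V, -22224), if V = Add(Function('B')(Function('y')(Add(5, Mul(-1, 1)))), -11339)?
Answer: -33561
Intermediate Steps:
V = -11337 (V = Add(Add(6, Mul(-1, Add(5, Mul(-1, 1)))), -11339) = Add(Add(6, Mul(-1, Add(5, -1))), -11339) = Add(Add(6, Mul(-1, 4)), -11339) = Add(Add(6, -4), -11339) = Add(2, -11339) = -11337)
Add(V, -22224) = Add(-11337, -22224) = -33561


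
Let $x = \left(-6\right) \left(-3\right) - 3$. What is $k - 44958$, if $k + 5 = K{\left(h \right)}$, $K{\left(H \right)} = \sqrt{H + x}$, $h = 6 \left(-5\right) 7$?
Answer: $-44963 + i \sqrt{195} \approx -44963.0 + 13.964 i$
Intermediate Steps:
$x = 15$ ($x = 18 - 3 = 15$)
$h = -210$ ($h = \left(-30\right) 7 = -210$)
$K{\left(H \right)} = \sqrt{15 + H}$ ($K{\left(H \right)} = \sqrt{H + 15} = \sqrt{15 + H}$)
$k = -5 + i \sqrt{195}$ ($k = -5 + \sqrt{15 - 210} = -5 + \sqrt{-195} = -5 + i \sqrt{195} \approx -5.0 + 13.964 i$)
$k - 44958 = \left(-5 + i \sqrt{195}\right) - 44958 = -44963 + i \sqrt{195}$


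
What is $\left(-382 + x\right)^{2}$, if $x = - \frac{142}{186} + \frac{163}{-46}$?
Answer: $\frac{2731156169641}{18301284} \approx 1.4923 \cdot 10^{5}$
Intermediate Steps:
$x = - \frac{18425}{4278}$ ($x = \left(-142\right) \frac{1}{186} + 163 \left(- \frac{1}{46}\right) = - \frac{71}{93} - \frac{163}{46} = - \frac{18425}{4278} \approx -4.3069$)
$\left(-382 + x\right)^{2} = \left(-382 - \frac{18425}{4278}\right)^{2} = \left(- \frac{1652621}{4278}\right)^{2} = \frac{2731156169641}{18301284}$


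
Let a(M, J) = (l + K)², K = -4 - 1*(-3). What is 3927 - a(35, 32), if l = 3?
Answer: 3923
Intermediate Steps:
K = -1 (K = -4 + 3 = -1)
a(M, J) = 4 (a(M, J) = (3 - 1)² = 2² = 4)
3927 - a(35, 32) = 3927 - 1*4 = 3927 - 4 = 3923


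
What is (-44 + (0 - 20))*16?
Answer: -1024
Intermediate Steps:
(-44 + (0 - 20))*16 = (-44 - 20)*16 = -64*16 = -1024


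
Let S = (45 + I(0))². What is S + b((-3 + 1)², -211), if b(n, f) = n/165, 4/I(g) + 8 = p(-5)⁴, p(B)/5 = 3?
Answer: 856068465187321/422743313685 ≈ 2025.0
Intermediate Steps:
p(B) = 15 (p(B) = 5*3 = 15)
I(g) = 4/50617 (I(g) = 4/(-8 + 15⁴) = 4/(-8 + 50625) = 4/50617)
b(n, f) = n/165 (b(n, f) = n*(1/165) = n/165)
S = 5188231617361/2562080689 (S = (45 + 4/50617)² = (2277769/50617)² = 5188231617361/2562080689 ≈ 2025.0)
S + b((-3 + 1)², -211) = 5188231617361/2562080689 + (-3 + 1)²/165 = 5188231617361/2562080689 + (1/165)*(-2)² = 5188231617361/2562080689 + (1/165)*4 = 5188231617361/2562080689 + 4/165 = 856068465187321/422743313685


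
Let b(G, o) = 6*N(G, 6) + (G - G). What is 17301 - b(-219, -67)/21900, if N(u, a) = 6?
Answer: 31574322/1825 ≈ 17301.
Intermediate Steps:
b(G, o) = 36 (b(G, o) = 6*6 + (G - G) = 36 + 0 = 36)
17301 - b(-219, -67)/21900 = 17301 - 36/21900 = 17301 - 1*3/1825 = 17301 - 3/1825 = 31574322/1825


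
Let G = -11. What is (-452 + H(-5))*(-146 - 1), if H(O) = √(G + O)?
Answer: 66444 - 588*I ≈ 66444.0 - 588.0*I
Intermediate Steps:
H(O) = √(-11 + O)
(-452 + H(-5))*(-146 - 1) = (-452 + √(-11 - 5))*(-146 - 1) = (-452 + √(-16))*(-147) = (-452 + 4*I)*(-147) = 66444 - 588*I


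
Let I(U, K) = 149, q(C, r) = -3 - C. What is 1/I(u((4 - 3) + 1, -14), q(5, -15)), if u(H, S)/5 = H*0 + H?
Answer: 1/149 ≈ 0.0067114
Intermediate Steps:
u(H, S) = 5*H (u(H, S) = 5*(H*0 + H) = 5*(0 + H) = 5*H)
1/I(u((4 - 3) + 1, -14), q(5, -15)) = 1/149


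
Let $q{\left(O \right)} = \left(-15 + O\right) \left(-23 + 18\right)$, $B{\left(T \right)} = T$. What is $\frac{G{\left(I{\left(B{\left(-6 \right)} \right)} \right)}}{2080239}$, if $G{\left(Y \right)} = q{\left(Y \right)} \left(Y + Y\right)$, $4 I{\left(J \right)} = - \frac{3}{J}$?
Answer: $\frac{5}{559392} \approx 8.9383 \cdot 10^{-6}$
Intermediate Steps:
$I{\left(J \right)} = - \frac{3}{4 J}$ ($I{\left(J \right)} = \frac{\left(-3\right) \frac{1}{J}}{4} = - \frac{3}{4 J}$)
$q{\left(O \right)} = 75 - 5 O$ ($q{\left(O \right)} = \left(-15 + O\right) \left(-5\right) = 75 - 5 O$)
$G{\left(Y \right)} = 2 Y \left(75 - 5 Y\right)$ ($G{\left(Y \right)} = \left(75 - 5 Y\right) \left(Y + Y\right) = \left(75 - 5 Y\right) 2 Y = 2 Y \left(75 - 5 Y\right)$)
$\frac{G{\left(I{\left(B{\left(-6 \right)} \right)} \right)}}{2080239} = \frac{10 \left(- \frac{3}{4 \left(-6\right)}\right) \left(15 - - \frac{3}{4 \left(-6\right)}\right)}{2080239} = 10 \left(\left(- \frac{3}{4}\right) \left(- \frac{1}{6}\right)\right) \left(15 - \left(- \frac{3}{4}\right) \left(- \frac{1}{6}\right)\right) \frac{1}{2080239} = 10 \cdot \frac{1}{8} \left(15 - \frac{1}{8}\right) \frac{1}{2080239} = 10 \cdot \frac{1}{8} \cdot \frac{119}{8} \cdot \frac{1}{2080239} = \frac{595}{32} \cdot \frac{1}{2080239} = \frac{5}{559392}$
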